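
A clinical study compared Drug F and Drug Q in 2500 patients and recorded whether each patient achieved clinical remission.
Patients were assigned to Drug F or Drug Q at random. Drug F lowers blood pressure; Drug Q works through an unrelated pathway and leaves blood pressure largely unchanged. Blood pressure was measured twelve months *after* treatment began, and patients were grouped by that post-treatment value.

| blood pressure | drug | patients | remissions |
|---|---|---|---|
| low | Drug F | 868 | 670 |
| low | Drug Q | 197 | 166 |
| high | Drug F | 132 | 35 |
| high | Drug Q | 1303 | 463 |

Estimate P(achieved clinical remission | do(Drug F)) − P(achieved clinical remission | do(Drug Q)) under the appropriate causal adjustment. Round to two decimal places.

+0.29

The distribution of blood pressure is itself part of what the drug does — it is an intermediate outcome. Holding it fixed would remove that part of the effect; the total effect is the pooled difference.
The causal difference is the pooled difference: 0.705 − 0.419 = +0.286.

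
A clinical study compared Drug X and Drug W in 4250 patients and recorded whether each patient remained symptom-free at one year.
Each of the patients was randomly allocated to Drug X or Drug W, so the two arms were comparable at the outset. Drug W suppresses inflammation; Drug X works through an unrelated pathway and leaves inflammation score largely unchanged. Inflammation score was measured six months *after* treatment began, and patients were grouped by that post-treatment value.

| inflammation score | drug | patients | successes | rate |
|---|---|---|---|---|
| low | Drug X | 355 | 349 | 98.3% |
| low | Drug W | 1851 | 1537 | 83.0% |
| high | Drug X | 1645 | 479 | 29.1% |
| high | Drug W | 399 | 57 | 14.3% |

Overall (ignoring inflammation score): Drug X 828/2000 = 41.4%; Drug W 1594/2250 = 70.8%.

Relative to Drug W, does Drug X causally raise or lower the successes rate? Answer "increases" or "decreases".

Inflammation score lies on the pathway drug → inflammation score → outcome, so adjusting for it blocks the indirect effect. For the total causal effect of drug, use the unadjusted pooled rates.
Pooled: Drug X 41.4% vs Drug W 70.8%; Drug W is higher overall.

decreases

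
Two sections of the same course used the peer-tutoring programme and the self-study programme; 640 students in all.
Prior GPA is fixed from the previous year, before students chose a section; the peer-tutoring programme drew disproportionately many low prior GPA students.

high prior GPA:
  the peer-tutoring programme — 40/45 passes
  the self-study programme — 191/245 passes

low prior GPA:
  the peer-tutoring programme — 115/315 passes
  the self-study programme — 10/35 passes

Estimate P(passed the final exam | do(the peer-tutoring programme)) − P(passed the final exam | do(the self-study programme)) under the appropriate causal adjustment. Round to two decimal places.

The prior GPA band-specific comparison favours the peer-tutoring programme throughout, but the pooled figures favour the self-study programme. The question is whether to condition on prior GPA band.
Prior GPA band is set before the teaching method has any effect — it is not caused by the teaching method — and it independently drives the outcome. That makes it a confounder, so the causal comparison is within prior GPA band levels.
Adjusting over the population distribution of prior GPA band: 0.453·(0.889−0.780) + 0.547·(0.365−0.286) = +0.093.

+0.09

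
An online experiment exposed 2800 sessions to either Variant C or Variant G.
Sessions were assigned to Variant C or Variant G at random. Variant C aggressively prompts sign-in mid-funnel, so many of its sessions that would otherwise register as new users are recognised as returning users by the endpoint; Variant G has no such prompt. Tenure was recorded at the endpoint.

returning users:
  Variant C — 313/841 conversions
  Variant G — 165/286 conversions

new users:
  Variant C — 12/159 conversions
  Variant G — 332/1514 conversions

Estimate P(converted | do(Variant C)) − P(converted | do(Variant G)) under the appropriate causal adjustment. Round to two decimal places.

+0.05

Within every user tenure level Variant G has the higher rate, yet pooled Variant C does — Simpson's reversal.
User tenure lies on the pathway variant → user tenure → outcome, so adjusting for it blocks the indirect effect. For the total causal effect of variant, use the unadjusted pooled rates.
The causal difference is the pooled difference: 0.325 − 0.276 = +0.049.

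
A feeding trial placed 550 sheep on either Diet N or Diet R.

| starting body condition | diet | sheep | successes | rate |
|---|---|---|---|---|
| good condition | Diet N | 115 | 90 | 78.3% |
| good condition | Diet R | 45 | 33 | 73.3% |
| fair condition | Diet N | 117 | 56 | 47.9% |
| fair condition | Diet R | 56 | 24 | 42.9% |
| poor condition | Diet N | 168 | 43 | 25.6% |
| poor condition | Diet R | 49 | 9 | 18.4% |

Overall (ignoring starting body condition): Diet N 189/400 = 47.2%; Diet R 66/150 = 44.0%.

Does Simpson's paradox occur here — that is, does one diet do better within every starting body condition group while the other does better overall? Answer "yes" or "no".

Within each starting body condition level (good condition 78.3% vs 73.3%; fair condition 47.9% vs 42.9%; poor condition 25.6% vs 18.4%), Diet N has the higher rate every time. Pooled: 47.2% vs 44.0% — Diet N has the higher rate overall. They agree.

no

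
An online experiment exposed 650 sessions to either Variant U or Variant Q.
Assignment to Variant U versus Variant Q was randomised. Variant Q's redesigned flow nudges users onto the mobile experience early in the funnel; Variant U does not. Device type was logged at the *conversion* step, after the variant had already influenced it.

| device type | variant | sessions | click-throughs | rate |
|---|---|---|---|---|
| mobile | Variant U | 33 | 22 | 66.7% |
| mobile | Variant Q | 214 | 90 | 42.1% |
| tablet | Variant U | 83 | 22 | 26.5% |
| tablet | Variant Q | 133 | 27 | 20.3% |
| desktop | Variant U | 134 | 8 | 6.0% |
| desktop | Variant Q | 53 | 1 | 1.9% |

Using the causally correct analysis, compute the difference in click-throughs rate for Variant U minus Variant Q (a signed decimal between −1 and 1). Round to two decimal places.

Stratifying would compare variants among sessions the variants themselves sorted into device type groups — a form of selection on an intermediate. The unconditioned pooled rates give the total causal effect.
The causal difference is the pooled difference: 0.208 − 0.295 = -0.087.

-0.09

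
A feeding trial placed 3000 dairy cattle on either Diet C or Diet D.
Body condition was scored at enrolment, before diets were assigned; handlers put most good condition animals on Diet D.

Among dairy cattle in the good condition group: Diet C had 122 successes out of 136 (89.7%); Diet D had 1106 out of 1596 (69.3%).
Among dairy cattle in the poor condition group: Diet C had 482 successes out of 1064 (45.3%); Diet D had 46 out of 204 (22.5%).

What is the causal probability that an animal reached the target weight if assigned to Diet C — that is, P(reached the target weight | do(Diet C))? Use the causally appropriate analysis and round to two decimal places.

Within every starting body condition level Diet C has the higher rate, yet pooled Diet D does — Simpson's reversal.
Here starting body condition is a common cause — it drives both which diet a case falls under and the outcome. The crude comparison mixes populations; the stratum-specific rates are the causally relevant ones.
Standardising Diet C to the population starting body condition mix: 0.577·122/136 + 0.423·482/1064 = 0.709.

0.71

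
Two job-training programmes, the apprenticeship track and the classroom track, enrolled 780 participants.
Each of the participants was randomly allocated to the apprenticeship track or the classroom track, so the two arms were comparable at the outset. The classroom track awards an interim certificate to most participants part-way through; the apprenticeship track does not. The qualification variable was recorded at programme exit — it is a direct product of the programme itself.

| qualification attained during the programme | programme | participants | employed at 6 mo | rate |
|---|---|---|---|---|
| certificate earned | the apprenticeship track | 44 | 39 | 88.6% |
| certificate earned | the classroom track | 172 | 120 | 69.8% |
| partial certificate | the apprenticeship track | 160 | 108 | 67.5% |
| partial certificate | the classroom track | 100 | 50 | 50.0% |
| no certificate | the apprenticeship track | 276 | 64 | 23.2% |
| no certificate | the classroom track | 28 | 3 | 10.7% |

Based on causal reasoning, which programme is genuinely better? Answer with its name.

Qualification attained during the programme lies on the pathway programme → qualification attained during the programme → outcome, so adjusting for it blocks the indirect effect. For the total causal effect of programme, use the unadjusted pooled rates.
Pooled: the apprenticeship track 44.0% vs the classroom track 57.7%; the classroom track is higher overall.

the classroom track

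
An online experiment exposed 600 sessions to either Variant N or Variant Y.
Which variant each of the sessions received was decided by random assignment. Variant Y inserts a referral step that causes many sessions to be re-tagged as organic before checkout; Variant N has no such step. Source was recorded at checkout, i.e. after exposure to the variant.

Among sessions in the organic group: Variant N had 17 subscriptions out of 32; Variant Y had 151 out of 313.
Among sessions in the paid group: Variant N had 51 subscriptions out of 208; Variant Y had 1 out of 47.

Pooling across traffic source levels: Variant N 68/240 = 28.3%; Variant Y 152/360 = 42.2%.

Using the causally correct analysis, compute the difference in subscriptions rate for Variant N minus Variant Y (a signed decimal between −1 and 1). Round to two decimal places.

-0.14

The traffic source-specific comparison favours Variant N throughout, but the pooled figures favour Variant Y. The question is whether to condition on traffic source.
Stratifying would compare variants among sessions the variants themselves sorted into traffic source groups — a form of selection on an intermediate. The unconditioned pooled rates give the total causal effect.
The causal difference is the pooled difference: 0.283 − 0.422 = -0.139.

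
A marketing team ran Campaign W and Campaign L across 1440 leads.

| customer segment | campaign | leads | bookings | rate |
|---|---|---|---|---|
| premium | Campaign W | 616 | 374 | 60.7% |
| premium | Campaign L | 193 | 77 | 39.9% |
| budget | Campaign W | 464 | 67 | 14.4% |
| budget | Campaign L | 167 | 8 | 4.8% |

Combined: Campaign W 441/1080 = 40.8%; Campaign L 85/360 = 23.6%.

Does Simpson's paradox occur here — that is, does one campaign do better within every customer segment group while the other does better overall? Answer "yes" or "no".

Within each customer segment level (premium 60.7% vs 39.9%; budget 14.4% vs 4.8%), Campaign W has the higher rate every time. Pooled: 40.8% vs 23.6% — Campaign W has the higher rate overall. They agree.

no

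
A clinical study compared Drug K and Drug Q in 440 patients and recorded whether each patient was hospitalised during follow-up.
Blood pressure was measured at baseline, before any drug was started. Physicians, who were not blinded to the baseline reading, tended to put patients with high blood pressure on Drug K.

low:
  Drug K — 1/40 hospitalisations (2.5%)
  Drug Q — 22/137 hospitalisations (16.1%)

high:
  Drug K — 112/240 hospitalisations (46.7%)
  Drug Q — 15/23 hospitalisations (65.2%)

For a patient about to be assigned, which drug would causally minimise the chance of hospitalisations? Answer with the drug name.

Drug K

Here blood pressure is a common cause — it drives both which drug a case falls under and the outcome. The crude comparison mixes populations; the stratum-specific rates are the causally relevant ones.
Within each level — low: 2.5% vs 16.1%; high: 46.7% vs 65.2% — Drug K is lower every time.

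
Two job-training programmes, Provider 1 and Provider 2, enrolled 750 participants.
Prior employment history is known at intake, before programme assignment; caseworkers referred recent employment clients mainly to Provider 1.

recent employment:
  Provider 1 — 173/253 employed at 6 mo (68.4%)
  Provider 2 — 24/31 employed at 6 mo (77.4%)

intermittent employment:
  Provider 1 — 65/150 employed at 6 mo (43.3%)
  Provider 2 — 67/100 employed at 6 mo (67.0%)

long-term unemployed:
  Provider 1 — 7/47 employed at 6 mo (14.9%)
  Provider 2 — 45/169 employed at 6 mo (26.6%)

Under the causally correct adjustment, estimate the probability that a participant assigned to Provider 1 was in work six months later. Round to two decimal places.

Provider 2 is higher inside every prior employment history stratum but Provider 1 is higher in aggregate. Whether to stratify depends on how prior employment history relates to the programme.
Prior employment history satisfies the back-door criterion: it is not a descendant of the programme, and it blocks the spurious path from programme to outcome. Adjusting for it (i.e., using the within-prior employment history rates) gives the causal effect.
Standardising Provider 1 to the population prior employment history mix: 0.379·173/253 + 0.333·65/150 + 0.288·7/47 = 0.446.

0.45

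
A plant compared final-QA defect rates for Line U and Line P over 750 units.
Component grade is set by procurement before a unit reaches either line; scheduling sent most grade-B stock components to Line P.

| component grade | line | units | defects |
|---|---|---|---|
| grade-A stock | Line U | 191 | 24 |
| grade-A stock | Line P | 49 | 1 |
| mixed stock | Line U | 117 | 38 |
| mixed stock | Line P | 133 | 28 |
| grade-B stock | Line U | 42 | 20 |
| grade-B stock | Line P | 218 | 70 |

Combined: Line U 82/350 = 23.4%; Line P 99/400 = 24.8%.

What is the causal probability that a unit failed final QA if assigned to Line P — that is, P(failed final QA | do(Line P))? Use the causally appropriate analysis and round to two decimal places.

The stratified and pooled comparisons disagree (Line P wins within each component grade; Line U wins overall), so the answer turns on the causal role of component grade.
Component grade is set before the line has any effect — it is not caused by the line — and it independently drives the outcome. That makes it a confounder, so the causal comparison is within component grade levels.
Standardising Line P to the population component grade mix: 0.320·1/49 + 0.333·28/133 + 0.347·70/218 = 0.188.

0.19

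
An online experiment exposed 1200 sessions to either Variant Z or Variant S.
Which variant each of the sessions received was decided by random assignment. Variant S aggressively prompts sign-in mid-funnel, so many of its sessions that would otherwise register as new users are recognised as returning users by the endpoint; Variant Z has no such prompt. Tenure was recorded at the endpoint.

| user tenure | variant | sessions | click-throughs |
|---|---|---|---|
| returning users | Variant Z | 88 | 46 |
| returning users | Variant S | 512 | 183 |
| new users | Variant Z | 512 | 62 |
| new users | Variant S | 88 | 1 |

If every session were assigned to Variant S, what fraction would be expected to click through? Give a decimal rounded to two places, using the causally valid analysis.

The distribution of user tenure is itself part of what the variant does — it is an intermediate outcome. Holding it fixed would remove that part of the effect; the total effect is the pooled difference.
So P(outcome | do(Variant S)) is just the pooled rate for Variant S: 184/600 = 0.307.

0.31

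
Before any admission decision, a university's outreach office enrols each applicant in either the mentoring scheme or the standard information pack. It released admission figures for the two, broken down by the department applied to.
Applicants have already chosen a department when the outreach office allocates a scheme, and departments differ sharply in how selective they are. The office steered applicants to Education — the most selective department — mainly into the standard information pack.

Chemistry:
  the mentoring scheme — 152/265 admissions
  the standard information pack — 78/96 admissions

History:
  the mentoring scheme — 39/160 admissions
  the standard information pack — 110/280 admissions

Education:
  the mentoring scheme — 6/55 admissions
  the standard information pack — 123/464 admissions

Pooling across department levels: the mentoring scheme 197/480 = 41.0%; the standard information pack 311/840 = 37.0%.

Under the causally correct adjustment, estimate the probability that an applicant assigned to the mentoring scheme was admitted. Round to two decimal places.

0.28

the standard information pack is higher inside every department stratum but the mentoring scheme is higher in aggregate. Whether to stratify depends on how department relates to the outreach scheme.
Here department is a common cause — it drives both which outreach scheme a case falls under and the outcome. The crude comparison mixes populations; the stratum-specific rates are the causally relevant ones.
Standardising the mentoring scheme to the population department mix: 0.273·152/265 + 0.333·39/160 + 0.393·6/55 = 0.281.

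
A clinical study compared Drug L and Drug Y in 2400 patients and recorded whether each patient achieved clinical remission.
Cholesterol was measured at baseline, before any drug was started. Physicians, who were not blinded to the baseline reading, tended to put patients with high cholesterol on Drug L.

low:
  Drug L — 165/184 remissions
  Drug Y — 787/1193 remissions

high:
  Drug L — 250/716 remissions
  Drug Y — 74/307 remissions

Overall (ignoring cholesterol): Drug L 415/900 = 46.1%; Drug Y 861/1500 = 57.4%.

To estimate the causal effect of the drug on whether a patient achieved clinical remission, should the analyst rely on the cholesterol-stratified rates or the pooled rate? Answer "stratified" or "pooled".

The stratified and pooled comparisons disagree (Drug L wins within each cholesterol; Drug Y wins overall), so the answer turns on the causal role of cholesterol.
The imbalance in cholesterol arose from how patients were allocated, not from anything the drug did; and cholesterol independently affects the outcome. The pooled gap is confounded — condition on cholesterol.
Within each level — low: 89.7% vs 66.0%; high: 34.9% vs 24.1% — Drug L is higher every time.

stratified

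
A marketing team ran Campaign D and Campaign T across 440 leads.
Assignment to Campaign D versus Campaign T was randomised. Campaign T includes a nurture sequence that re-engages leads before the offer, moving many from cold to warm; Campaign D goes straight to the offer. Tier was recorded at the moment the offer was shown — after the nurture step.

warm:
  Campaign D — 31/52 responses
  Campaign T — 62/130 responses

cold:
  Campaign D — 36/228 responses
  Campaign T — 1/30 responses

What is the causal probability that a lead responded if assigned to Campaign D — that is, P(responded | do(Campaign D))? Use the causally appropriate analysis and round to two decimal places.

The stratified and pooled comparisons disagree (Campaign D wins within each engagement tier; Campaign T wins overall), so the answer turns on the causal role of engagement tier.
Engagement tier is recorded after the campaign and is itself shifted by it — it sits on the causal path from campaign to outcome. Conditioning on a mediator would strip out part of the effect we want; the pooled comparison gives the total causal effect.
So P(outcome | do(Campaign D)) is just the pooled rate for Campaign D: 67/280 = 0.239.

0.24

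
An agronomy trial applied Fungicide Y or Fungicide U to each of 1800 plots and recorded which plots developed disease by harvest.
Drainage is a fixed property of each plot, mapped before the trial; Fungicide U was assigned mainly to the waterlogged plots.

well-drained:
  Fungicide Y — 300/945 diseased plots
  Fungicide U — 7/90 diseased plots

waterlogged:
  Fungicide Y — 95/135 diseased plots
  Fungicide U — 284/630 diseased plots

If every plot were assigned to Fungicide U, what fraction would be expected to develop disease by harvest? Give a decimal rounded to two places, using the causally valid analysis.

Field drainage differs across fungicides for reasons unrelated to any effect of the fungicide itself, and it separately predicts the outcome — a classic confounder. We must compare within field drainage levels.
Standardising Fungicide U to the population field drainage mix: 0.575·7/90 + 0.425·284/630 = 0.236.

0.24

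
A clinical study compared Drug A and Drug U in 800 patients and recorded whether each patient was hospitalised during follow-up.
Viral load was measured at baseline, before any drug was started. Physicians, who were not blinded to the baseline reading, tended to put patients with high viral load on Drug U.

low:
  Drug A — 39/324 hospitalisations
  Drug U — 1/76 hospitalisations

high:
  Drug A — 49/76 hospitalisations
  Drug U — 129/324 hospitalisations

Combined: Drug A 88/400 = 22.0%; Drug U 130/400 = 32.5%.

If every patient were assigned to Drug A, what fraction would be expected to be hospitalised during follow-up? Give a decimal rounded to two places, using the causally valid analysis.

0.38

Viral load differs across drugs for reasons unrelated to any effect of the drug itself, and it separately predicts the outcome — a classic confounder. We must compare within viral load levels.
Standardising Drug A to the population viral load mix: 0.500·39/324 + 0.500·49/76 = 0.383.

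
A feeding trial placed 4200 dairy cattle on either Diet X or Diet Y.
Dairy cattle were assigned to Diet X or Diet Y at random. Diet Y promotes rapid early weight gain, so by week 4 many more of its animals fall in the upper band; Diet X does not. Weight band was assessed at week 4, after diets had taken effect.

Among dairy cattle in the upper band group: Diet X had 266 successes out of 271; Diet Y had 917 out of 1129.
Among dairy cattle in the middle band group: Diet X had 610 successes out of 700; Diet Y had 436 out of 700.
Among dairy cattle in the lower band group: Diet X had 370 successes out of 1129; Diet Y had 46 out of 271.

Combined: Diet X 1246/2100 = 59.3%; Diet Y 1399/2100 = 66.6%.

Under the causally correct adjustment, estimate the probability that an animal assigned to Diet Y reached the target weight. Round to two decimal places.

Week-4 weight band lies on the pathway diet → week-4 weight band → outcome, so adjusting for it blocks the indirect effect. For the total causal effect of diet, use the unadjusted pooled rates.
So P(outcome | do(Diet Y)) is just the pooled rate for Diet Y: 1399/2100 = 0.666.

0.67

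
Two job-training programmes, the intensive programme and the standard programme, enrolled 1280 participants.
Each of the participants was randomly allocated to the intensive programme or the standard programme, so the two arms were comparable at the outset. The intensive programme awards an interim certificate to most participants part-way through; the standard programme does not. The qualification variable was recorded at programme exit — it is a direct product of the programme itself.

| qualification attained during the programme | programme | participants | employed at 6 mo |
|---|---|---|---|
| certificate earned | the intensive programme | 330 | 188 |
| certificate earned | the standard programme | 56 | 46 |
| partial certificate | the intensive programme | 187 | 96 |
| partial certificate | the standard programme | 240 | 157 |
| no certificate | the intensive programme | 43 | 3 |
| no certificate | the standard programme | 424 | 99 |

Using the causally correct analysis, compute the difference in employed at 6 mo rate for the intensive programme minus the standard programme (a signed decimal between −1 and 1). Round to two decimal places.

+0.09

Qualification attained during the programme lies on the pathway programme → qualification attained during the programme → outcome, so adjusting for it blocks the indirect effect. For the total causal effect of programme, use the unadjusted pooled rates.
The causal difference is the pooled difference: 0.512 − 0.419 = +0.093.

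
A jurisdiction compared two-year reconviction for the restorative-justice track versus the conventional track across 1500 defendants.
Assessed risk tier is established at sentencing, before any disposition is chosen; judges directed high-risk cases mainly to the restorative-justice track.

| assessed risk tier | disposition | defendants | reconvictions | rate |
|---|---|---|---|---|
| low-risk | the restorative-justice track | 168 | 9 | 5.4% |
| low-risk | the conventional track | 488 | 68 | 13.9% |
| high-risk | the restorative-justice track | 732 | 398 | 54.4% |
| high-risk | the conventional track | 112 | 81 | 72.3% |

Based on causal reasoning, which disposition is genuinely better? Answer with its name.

The assessed risk tier-specific comparison favours the restorative-justice track throughout, but the pooled figures favour the conventional track. The question is whether to condition on assessed risk tier.
Since assessed risk tier is a pre-existing factor (not a product of the disposition) and it affects the outcome on its own, it is a confounder. The stratified rates, not the pooled rate, identify the causal effect.
Within each level — low-risk: 5.4% vs 13.9%; high-risk: 54.4% vs 72.3% — the restorative-justice track is lower every time.

the restorative-justice track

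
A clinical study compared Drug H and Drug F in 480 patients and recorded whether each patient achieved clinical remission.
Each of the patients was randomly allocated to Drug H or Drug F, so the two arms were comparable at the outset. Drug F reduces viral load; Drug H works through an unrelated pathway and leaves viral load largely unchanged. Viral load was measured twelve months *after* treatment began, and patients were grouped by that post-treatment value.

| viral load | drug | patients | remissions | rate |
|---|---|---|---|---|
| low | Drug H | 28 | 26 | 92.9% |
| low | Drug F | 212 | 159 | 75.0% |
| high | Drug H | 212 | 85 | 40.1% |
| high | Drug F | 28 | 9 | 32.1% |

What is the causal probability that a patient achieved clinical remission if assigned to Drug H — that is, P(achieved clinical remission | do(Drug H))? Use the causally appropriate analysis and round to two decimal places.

0.46

Stratifying would compare drugs among patients the drugs themselves sorted into viral load groups — a form of selection on an intermediate. The unconditioned pooled rates give the total causal effect.
So P(outcome | do(Drug H)) is just the pooled rate for Drug H: 111/240 = 0.463.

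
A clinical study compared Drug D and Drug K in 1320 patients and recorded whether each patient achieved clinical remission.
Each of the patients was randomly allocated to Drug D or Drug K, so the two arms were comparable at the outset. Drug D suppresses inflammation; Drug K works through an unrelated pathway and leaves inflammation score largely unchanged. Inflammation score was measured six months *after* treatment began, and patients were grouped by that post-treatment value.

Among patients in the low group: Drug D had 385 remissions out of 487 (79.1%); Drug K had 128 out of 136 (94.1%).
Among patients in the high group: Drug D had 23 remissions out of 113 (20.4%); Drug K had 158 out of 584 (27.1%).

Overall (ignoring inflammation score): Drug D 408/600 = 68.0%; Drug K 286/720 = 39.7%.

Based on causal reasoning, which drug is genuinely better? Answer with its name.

Inflammation score is recorded after the drug and is itself shifted by it — it sits on the causal path from drug to outcome. Conditioning on a mediator would strip out part of the effect we want; the pooled comparison gives the total causal effect.
Pooled: Drug D 68.0% vs Drug K 39.7%; Drug D is higher overall.

Drug D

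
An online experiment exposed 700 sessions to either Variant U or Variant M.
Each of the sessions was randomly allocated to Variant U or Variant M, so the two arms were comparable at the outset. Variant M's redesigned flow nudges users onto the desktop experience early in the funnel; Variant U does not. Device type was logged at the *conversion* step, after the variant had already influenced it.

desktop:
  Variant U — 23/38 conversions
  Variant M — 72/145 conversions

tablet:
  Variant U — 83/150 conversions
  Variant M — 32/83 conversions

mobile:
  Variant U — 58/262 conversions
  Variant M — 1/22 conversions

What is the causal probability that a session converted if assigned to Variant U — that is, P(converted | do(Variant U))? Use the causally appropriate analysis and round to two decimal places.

The device type-specific comparison favours Variant U throughout, but the pooled figures favour Variant M. The question is whether to condition on device type.
The distribution of device type is itself part of what the variant does — it is an intermediate outcome. Holding it fixed would remove that part of the effect; the total effect is the pooled difference.
So P(outcome | do(Variant U)) is just the pooled rate for Variant U: 164/450 = 0.364.

0.36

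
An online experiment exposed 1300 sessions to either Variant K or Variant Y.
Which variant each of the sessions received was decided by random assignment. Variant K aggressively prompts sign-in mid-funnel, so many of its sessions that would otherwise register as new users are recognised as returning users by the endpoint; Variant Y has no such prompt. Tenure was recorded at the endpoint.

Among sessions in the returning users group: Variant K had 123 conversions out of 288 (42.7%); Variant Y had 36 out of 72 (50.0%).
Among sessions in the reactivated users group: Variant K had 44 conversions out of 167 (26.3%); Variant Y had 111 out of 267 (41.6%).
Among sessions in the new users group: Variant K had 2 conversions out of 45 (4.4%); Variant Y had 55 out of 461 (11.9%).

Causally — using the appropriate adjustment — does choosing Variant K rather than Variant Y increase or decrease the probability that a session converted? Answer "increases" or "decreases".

increases

User tenure is recorded after the variant and is itself shifted by it — it sits on the causal path from variant to outcome. Conditioning on a mediator would strip out part of the effect we want; the pooled comparison gives the total causal effect.
Pooled: Variant K 33.8% vs Variant Y 25.2%; Variant K is higher overall.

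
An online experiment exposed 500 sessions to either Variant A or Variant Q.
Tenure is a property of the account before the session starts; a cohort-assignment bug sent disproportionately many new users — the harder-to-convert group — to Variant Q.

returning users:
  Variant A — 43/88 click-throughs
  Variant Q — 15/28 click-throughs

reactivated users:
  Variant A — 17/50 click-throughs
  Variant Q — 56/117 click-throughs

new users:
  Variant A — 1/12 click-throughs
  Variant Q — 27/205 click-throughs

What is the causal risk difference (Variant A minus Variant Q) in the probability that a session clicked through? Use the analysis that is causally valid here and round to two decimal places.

Here user tenure is a common cause — it drives both which variant a case falls under and the outcome. The crude comparison mixes populations; the stratum-specific rates are the causally relevant ones.
Adjusting over the population distribution of user tenure: 0.232·(0.489−0.536) + 0.334·(0.340−0.479) + 0.434·(0.083−0.132) = -0.078.

-0.08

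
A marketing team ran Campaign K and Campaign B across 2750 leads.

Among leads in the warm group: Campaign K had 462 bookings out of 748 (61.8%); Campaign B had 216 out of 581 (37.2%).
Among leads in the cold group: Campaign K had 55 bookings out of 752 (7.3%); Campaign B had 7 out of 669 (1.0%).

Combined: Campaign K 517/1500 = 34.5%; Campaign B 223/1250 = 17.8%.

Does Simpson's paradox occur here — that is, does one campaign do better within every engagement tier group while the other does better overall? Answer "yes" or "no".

Within each engagement tier level (warm 61.8% vs 37.2%; cold 7.3% vs 1.0%), Campaign K has the higher rate every time. Pooled: 34.5% vs 17.8% — Campaign K has the higher rate overall. They agree.

no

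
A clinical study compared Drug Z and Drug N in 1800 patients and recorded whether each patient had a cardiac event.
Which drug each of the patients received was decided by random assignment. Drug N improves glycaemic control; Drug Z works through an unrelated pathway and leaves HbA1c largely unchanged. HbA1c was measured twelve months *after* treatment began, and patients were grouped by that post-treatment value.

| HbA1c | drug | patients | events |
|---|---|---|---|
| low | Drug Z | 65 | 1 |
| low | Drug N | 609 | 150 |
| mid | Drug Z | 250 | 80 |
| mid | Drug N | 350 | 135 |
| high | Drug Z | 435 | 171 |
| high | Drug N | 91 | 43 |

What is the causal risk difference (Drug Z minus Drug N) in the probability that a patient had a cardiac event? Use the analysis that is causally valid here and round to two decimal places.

HbA1c lies on the pathway drug → HbA1c → outcome, so adjusting for it blocks the indirect effect. For the total causal effect of drug, use the unadjusted pooled rates.
The causal difference is the pooled difference: 0.336 − 0.312 = +0.024.

+0.02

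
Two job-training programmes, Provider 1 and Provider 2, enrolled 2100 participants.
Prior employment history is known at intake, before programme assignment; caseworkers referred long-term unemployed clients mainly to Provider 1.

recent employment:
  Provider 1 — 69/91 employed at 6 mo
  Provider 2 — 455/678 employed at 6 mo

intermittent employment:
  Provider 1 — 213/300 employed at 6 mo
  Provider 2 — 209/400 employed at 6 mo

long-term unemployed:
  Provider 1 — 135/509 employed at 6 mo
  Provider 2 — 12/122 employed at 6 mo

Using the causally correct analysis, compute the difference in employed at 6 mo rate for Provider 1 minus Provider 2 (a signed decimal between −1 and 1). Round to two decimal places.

The stratified and pooled comparisons disagree (Provider 1 wins within each prior employment history; Provider 2 wins overall), so the answer turns on the causal role of prior employment history.
Since prior employment history is a pre-existing factor (not a product of the programme) and it affects the outcome on its own, it is a confounder. The stratified rates, not the pooled rate, identify the causal effect.
Adjusting over the population distribution of prior employment history: 0.366·(0.758−0.671) + 0.333·(0.710−0.522) + 0.300·(0.265−0.098) = +0.145.

+0.14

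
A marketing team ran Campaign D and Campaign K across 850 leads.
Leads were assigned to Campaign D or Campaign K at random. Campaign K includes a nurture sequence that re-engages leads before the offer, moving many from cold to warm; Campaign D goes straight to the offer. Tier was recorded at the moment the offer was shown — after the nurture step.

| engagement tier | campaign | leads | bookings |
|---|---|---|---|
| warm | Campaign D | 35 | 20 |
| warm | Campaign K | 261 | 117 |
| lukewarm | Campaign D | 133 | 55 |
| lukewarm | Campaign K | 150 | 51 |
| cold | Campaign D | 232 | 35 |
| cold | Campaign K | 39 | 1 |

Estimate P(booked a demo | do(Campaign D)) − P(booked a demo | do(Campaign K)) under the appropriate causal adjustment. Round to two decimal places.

-0.10

Engagement tier here is a post-treatment variable shaped by the campaign; conditioning on it would introduce bias rather than remove it. The overall comparison is the causal one.
The causal difference is the pooled difference: 0.275 − 0.376 = -0.101.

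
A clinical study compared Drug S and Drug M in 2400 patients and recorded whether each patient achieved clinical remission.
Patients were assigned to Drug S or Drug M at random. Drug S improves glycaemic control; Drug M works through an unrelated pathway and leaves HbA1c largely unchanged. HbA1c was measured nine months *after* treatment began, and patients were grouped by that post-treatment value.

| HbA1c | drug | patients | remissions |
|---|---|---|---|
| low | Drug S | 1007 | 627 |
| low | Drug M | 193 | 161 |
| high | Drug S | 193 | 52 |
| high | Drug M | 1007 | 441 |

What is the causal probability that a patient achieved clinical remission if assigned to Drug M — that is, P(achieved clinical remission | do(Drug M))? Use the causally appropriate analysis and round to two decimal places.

0.50

HbA1c here is a post-treatment variable shaped by the drug; conditioning on it would introduce bias rather than remove it. The overall comparison is the causal one.
So P(outcome | do(Drug M)) is just the pooled rate for Drug M: 602/1200 = 0.502.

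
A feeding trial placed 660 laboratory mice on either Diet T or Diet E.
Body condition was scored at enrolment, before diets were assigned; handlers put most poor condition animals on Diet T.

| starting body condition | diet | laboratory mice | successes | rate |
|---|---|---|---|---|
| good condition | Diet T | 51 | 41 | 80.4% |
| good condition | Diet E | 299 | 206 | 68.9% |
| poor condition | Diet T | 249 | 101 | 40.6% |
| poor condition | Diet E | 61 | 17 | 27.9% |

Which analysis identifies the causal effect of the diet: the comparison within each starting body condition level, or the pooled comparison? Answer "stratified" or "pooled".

The imbalance in starting body condition arose from how laboratory mice were allocated, not from anything the diet did; and starting body condition independently affects the outcome. The pooled gap is confounded — condition on starting body condition.
Within each level — good condition: 80.4% vs 68.9%; poor condition: 40.6% vs 27.9% — Diet T is higher every time.

stratified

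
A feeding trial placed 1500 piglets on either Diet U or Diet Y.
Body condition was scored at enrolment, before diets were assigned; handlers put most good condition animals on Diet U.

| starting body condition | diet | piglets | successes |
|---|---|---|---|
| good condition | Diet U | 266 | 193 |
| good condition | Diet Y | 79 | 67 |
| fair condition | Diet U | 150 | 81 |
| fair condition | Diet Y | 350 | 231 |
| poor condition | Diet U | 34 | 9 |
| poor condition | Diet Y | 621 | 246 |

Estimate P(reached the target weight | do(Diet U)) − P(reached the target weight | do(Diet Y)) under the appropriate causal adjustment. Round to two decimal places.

-0.13

Diet Y is higher inside every starting body condition stratum but Diet U is higher in aggregate. Whether to stratify depends on how starting body condition relates to the diet.
Here starting body condition is a common cause — it drives both which diet a case falls under and the outcome. The crude comparison mixes populations; the stratum-specific rates are the causally relevant ones.
Adjusting over the population distribution of starting body condition: 0.230·(0.726−0.848) + 0.333·(0.540−0.660) + 0.437·(0.265−0.396) = -0.126.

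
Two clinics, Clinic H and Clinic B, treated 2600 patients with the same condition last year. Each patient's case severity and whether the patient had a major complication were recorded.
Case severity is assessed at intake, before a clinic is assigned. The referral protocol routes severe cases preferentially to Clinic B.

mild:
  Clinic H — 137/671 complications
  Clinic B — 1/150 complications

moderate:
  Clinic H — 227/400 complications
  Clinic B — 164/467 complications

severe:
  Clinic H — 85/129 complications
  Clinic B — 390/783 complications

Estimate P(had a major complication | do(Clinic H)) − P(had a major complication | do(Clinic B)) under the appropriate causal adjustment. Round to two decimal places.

Case severity differs across clinics for reasons unrelated to any effect of the clinic itself, and it separately predicts the outcome — a classic confounder. We must compare within case severity levels.
Adjusting over the population distribution of case severity: 0.316·(0.204−0.007) + 0.333·(0.568−0.351) + 0.351·(0.659−0.498) = +0.191.

+0.19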